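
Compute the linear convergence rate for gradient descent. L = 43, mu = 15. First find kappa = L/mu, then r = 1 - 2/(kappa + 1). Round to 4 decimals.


Step 1: Compute the condition number.
kappa = L/mu = 43/15 = 2.8667
Step 2: Compute the convergence rate.
r = 1 - 2/(kappa + 1) = 1 - 2*mu/(L + mu) = (L - mu)/(L + mu) = 28/58 = 0.4828


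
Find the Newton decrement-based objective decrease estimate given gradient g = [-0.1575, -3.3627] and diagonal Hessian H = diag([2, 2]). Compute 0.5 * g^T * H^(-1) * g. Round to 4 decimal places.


Step 1: H is diagonal, so H^(-1) * g = [-0.0788, -1.6814].
Step 2: g^T H^(-1) g = sum_i g_i^2 / H_ii
  = (-0.1575)^2/2 + (-3.3627)^2/2
  = 0.0124 + 5.6539 = 5.6663
Step 3: Objective decrease = 0.5 * g^T H^(-1) g = 2.8331


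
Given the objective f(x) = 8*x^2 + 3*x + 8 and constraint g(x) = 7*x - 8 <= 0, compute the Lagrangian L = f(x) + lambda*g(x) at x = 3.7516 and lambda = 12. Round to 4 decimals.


Step 1: Evaluate f(x).
f(3.7516) = 8*3.7516^2 + 3*3.7516 + 8 = 131.8508
Step 2: Evaluate g(x).
g(3.7516) = 7*3.7516 - 8 = 18.2612
Step 3: Compute Lagrangian.
L = 131.8508 + 12*18.2612 = 350.9852


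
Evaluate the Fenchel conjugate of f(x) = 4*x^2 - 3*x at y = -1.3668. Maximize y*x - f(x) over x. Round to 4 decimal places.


f*(y) = sup_x {y*x - a*x^2 - b*x} = sup_x {(y-b)*x - a*x^2}
FOC: (y - b) - 2a*x = 0 => x* = (y - b)/(2a)
x* = (-1.3668 + 3)/(2*4) = 0.2042
f*(-1.3668) = (y-b)^2/(4a) = (-1.3668 + 3)^2/(4*4)
= 2.6673/16 = 0.1667


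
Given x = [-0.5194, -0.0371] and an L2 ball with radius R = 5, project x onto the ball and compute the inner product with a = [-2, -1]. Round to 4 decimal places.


Step 1: Compute ||x|| (intermediates to 6 decimals).
||x|| = sqrt((-0.5194)^2 + (-0.0371)^2) = 0.520723
Step 2: Project.
Since ||x|| <= R, proj = x (no scaling needed).
proj(x) = [-0.5194, -0.0371]
Step 3: Dot product.
a^T * proj(x) = -2*(-0.5194) - 1*(-0.0371) = 1.0759


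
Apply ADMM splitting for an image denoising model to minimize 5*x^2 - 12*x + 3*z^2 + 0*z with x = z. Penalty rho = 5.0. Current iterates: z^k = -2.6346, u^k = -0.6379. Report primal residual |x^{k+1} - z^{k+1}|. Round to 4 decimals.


ADMM iteration with rho = 5.0, z^k = -2.6346, u^k = -0.6379
Step 1: x-update.
Minimize 5*x^2 - 12*x + (5.0/2)*(x + 2.6346 - 0.6379)^2
FOC: (2*5 + 5.0)*x = 12 + 5.0*(-2.6346 + 0.6379)
x^{k+1} = 0.1344
Step 2: z-update.
Minimize 3*z^2 + 0*z + (5.0/2)*(0.1344 - z - 0.6379)^2
FOC: (2*3 + 5.0)*z = 0 + 5.0*(0.1344 - 0.6379)
z^{k+1} = -0.2288
Step 3: u-update.
u^{k+1} = -0.6379 + 0.1344 + 0.2288 = -0.2746
Step 4: Primal residual = |0.1344 + 0.2288| = 0.3633


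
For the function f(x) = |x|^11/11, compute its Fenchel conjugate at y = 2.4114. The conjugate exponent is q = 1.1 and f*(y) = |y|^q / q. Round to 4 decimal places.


The conjugate exponent q satisfies 1/p + 1/q = 1.
p = 11, so q = 11/(11 - 1) = 1.1
|y|^q = 2.4114^1.1 = 2.6333
f*(2.4114) = 2.6333 / 1.1 = 2.3939


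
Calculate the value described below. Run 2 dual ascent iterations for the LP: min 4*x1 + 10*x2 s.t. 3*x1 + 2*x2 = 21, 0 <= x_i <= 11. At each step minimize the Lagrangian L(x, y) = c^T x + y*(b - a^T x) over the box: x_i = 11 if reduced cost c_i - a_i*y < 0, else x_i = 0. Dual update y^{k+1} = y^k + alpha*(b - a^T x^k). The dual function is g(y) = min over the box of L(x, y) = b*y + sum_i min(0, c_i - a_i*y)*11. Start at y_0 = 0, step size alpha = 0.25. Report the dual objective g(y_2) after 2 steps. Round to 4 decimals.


Dual ascent for LP: min 4*x1 + 10*x2, 3*x1 + 2*x2 = 21, 0 <= x_i <= 11
Step 1: y^k = 0.0, reduced costs: (4.0, 10.0)
  x^k = (0.0, 0.0), subgradient = b - a^T x = 21.0
  y^{k+1} = 0.0 + 0.25*21.0 = 5.25
Step 2: y^k = 5.25, reduced costs: (-11.75, -0.5)
  x^k = (11.0, 11.0), subgradient = b - a^T x = -34.0
  y^{k+1} = 5.25 + 0.25*-34.0 = -3.25
Dual objective at y_2 = -3.25: reduced costs (13.75, 16.5), box minimizer x = (0.0, 0.0)
g(y_2) = b*y + (c1 - a1*y)*x1 + (c2 - a2*y)*x2 = 21*(-3.25) + 13.75*0.0 + 16.5*0.0 = -68.25 + 0.0 + 0.0 = -68.25


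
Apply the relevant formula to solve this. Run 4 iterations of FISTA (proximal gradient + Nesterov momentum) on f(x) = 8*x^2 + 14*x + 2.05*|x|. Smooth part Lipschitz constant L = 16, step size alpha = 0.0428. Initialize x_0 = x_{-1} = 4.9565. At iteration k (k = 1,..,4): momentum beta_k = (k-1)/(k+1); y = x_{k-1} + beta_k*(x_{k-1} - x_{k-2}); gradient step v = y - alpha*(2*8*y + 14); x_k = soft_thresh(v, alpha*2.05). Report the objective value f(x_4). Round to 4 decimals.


FISTA on f(x) = 8*x^2 + 14*x + 2.05*|x|
L = 16, alpha = 0.0428
Iteration 1: beta = 0.0, y = 4.9565 + 0.0*(4.9565 - 4.9565) = 4.9565
  grad(y) = 93.304, v = y - alpha*grad = 0.9631
  prox(v) = soft_thresh(0.9631, 0.0877) = 0.8753
Iteration 2: beta = 0.3333, y = 0.8753 + 0.3333*(0.8753 - 4.9565) = -0.485
  grad(y) = 6.2394, v = y - alpha*grad = -0.7521
  prox(v) = soft_thresh(-0.7521, 0.0877) = -0.6643
Iteration 3: beta = 0.5, y = -0.6643 + 0.5*(-0.6643 - 0.8753) = -1.4342
  grad(y) = -8.947, v = y - alpha*grad = -1.0513
  prox(v) = soft_thresh(-1.0513, 0.0877) = -0.9635
Iteration 4: beta = 0.6, y = -0.9635 + 0.6*(-0.9635 + 0.6643) = -1.143
  grad(y) = -4.2883, v = y - alpha*grad = -0.9595
  prox(v) = soft_thresh(-0.9595, 0.0877) = -0.8717
f(x_4) = 8*(-0.8717)^2 + 14*(-0.8717) + 2.05*|-0.8717| = -4.3378


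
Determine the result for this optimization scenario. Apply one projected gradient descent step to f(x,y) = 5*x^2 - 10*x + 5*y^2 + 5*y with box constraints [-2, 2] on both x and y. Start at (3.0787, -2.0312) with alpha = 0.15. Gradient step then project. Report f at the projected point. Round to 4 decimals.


Step 1: Compute gradient at (3.0787, -2.0312).
grad_x = 2*5*3.0787 - 10 = 20.787
grad_y = 2*5*-2.0312 + 5 = -15.312
Step 2: Gradient step.
x_raw = 3.0787 - 0.15*20.787 = -0.0394
y_raw = -2.0312 - 0.15*-15.312 = 0.2656
Step 3: Project onto [-2, 2].
x_proj = clip(-0.0394) = -0.0394
y_proj = clip(0.2656) = 0.2656
Step 4: Evaluate f.
f(-0.0394, 0.2656) = 2.082


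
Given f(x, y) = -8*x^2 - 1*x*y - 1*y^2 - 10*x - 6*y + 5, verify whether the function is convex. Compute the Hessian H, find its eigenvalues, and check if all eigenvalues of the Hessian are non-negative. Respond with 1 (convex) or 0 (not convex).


The Hessian of f(x,y) = -8*x^2 - 1*x*y - 1*y^2 - 10*x - 6*y + 5 is:
H = [[-16, -1], [-1, -2]]
Trace = -16 - 2 = -18
Determinant = -16*-2 - (-1)^2 = 31
Discriminant = (-18)^2 - 4*31 = 200.0
Eigenvalues: lambda_1 = -16.0711, lambda_2 = -1.9289
The function is not convex.

0


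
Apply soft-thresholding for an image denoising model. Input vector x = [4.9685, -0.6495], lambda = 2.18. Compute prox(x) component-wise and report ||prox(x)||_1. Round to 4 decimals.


Soft-thresholding with lambda = 2.18:
prox(4.9685) = sign(4.9685)*max(|4.9685| - 2.18, 0) = 2.7885
prox(-0.6495) = sign(-0.6495)*max(|-0.6495| - 2.18, 0) = 0.0
prox(x) = [2.7885, 0.0]
||prox(x)||_1 = 2.7885 + 0.0 = 2.7885


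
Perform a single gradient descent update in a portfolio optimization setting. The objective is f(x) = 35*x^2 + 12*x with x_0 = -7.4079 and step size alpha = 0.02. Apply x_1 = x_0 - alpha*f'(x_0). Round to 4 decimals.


We compute the gradient at x_0 and apply the update.
f'(x) = 70*x + 12
f'(-7.4079) = 70*-7.4079 + 12 = -506.553
x_1 = -7.4079 - 0.02*-506.553 = 2.7232


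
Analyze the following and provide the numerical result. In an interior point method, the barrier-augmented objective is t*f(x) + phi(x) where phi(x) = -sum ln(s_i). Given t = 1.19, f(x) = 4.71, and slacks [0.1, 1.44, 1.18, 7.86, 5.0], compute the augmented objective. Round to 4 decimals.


Step 1: Compute log-barrier.
ln values: [-2.3026, 0.3646, 0.1655, 2.0618, 1.6094]
phi = -(-2.3026 + 0.3646 + 0.1655 + 2.0618 + 1.6094) = -1.8988
Step 2: Compute augmented objective.
t*f(x) = 1.19*4.71 = 5.6049
Total = 5.6049 - 1.8988 = 3.7061


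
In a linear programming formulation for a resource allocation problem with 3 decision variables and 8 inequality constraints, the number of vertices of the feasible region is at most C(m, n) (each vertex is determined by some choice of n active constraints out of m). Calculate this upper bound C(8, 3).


Each vertex corresponds to some choice of n active constraints out of m, so the number of vertices is at most C(m, n) = m! / (n!(m-n)!).
m = 8, n = 3
Numerator: 8 * 7 * 6
Denominator: 3! = 6
C(8, 3) = 56


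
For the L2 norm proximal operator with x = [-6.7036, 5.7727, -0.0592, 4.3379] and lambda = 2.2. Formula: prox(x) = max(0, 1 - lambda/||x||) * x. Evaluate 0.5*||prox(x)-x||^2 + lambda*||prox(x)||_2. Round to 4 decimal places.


Step 1: Compute ||x||.
||x|| = 9.8531
Step 2: Compute scaling factor.
scale = max(0, 1 - 2.2/9.8531) = 0.7767
Step 3: prox(x) = [-5.2068, 4.4838, -0.046, 3.3693]
||prox(x)|| = 7.6531
Step 4: Proximal objective.
0.5*||prox-x||^2 = 2.42
lambda*||prox|| = 16.8368
Total = 19.2568


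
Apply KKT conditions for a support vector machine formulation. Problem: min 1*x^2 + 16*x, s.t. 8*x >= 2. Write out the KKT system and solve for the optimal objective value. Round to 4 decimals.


Step 1: Try lambda = 0 (constraint inactive).
x_unc = -16/(2*1) = -8.0
Check: 8*-8.0 = -64.0 < 2 -- violated!
Step 2: Constraint must be active: 8*x = 2
x* = 2/8 = 0.25
lambda = (2*1*0.25 + 16)/8 = 2.0625
Step 3: Compute optimal value.
f(x*) = 1*0.25^2 + 16*0.25 = 4.0625


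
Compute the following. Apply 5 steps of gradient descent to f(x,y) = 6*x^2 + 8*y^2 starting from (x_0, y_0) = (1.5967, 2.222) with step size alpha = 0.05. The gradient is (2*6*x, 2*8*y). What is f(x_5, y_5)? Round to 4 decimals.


Gradient descent on f(x,y) = 6*x^2 + 8*y^2.
Starting point: (1.5967, 2.222), alpha = 0.05
Step 1: grad_x = 2*6*1.5967 = 19.1604, grad_y = 2*8*2.222 = 35.552
  x_1 = 1.5967 - 0.05*19.1604 = 0.6387
  y_1 = 2.222 - 0.05*35.552 = 0.4444
Step 2: grad_x = 2*6*0.6387 = 7.6642, grad_y = 2*8*0.4444 = 7.1104
  x_2 = 0.6387 - 0.05*7.6642 = 0.2555
  y_2 = 0.4444 - 0.05*7.1104 = 0.0889
Step 3: grad_x = 2*6*0.2555 = 3.0657, grad_y = 2*8*0.0889 = 1.4221
  x_3 = 0.2555 - 0.05*3.0657 = 0.1022
  y_3 = 0.0889 - 0.05*1.4221 = 0.0178
Step 4: grad_x = 2*6*0.1022 = 1.2263, grad_y = 2*8*0.0178 = 0.2844
  x_4 = 0.1022 - 0.05*1.2263 = 0.0409
  y_4 = 0.0178 - 0.05*0.2844 = 0.0036
Step 5: grad_x = 2*6*0.0409 = 0.4905, grad_y = 2*8*0.0036 = 0.0569
  x_5 = 0.0409 - 0.05*0.4905 = 0.0164
  y_5 = 0.0036 - 0.05*0.0569 = 0.0007
f(0.0164, 0.0007) = 6*0.0164^2 + 8*0.0007^2 = 0.0016


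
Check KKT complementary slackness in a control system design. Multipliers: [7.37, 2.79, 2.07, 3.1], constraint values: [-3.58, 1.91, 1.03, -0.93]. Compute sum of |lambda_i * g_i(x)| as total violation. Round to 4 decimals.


KKT complementary slackness check:
lambda_1 * g_1 = 7.37 * -3.58 = -26.3846
lambda_2 * g_2 = 2.79 * 1.91 = 5.3289
lambda_3 * g_3 = 2.07 * 1.03 = 2.1321
lambda_4 * g_4 = 3.1 * -0.93 = -2.883
Total violation = 26.3846 + 5.3289 + 2.1321 + 2.883 = 36.7286


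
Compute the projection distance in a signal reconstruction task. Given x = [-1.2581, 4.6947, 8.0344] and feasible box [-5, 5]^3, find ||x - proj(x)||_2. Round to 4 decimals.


Project each component onto [-5, 5].
clip(-1.2581) = -1.2581, clip(4.6947) = 4.6947, clip(8.0344) = 5.0
Projection = [-1.2581, 4.6947, 5.0]
Squared diffs: [0.0, 0.0, 9.2076]
Distance = sqrt(9.2076) = 3.0344


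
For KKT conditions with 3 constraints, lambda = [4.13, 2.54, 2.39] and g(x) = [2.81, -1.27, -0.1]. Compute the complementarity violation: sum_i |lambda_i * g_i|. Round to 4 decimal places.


KKT complementary slackness check:
lambda_1 * g_1 = 4.13 * 2.81 = 11.6053
lambda_2 * g_2 = 2.54 * -1.27 = -3.2258
lambda_3 * g_3 = 2.39 * -0.1 = -0.239
Total violation = 11.6053 + 3.2258 + 0.239 = 15.0701


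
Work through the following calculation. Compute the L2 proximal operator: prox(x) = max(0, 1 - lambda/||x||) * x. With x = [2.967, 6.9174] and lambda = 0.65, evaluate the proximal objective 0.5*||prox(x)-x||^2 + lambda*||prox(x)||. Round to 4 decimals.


Step 1: Compute ||x||.
||x|| = 7.5269
Step 2: Compute scaling factor.
scale = max(0, 1 - 0.65/7.5269) = 0.9136
Step 3: prox(x) = [2.7108, 6.32]
||prox(x)|| = 6.8769
Step 4: Proximal objective.
0.5*||prox-x||^2 = 0.2113
lambda*||prox|| = 4.47
Total = 4.6812


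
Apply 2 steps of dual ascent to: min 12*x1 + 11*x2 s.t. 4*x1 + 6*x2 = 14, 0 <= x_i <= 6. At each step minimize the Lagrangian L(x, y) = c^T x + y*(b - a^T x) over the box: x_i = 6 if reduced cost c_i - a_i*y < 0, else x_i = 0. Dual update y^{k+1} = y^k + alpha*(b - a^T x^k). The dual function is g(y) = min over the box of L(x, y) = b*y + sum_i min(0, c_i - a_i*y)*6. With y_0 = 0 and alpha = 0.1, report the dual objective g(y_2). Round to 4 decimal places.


Dual ascent for LP: min 12*x1 + 11*x2, 4*x1 + 6*x2 = 14, 0 <= x_i <= 6
Step 1: y^k = 0.0, reduced costs: (12.0, 11.0)
  x^k = (0.0, 0.0), subgradient = b - a^T x = 14.0
  y^{k+1} = 0.0 + 0.1*14.0 = 1.4
Step 2: y^k = 1.4, reduced costs: (6.4, 2.6)
  x^k = (0.0, 0.0), subgradient = b - a^T x = 14.0
  y^{k+1} = 1.4 + 0.1*14.0 = 2.8
Dual objective at y_2 = 2.8: reduced costs (0.8, -5.8), box minimizer x = (0.0, 6.0)
g(y_2) = b*y + (c1 - a1*y)*x1 + (c2 - a2*y)*x2 = 14*2.8 + 0.8*0.0 + (-5.8)*6.0 = 39.2 + 0.0 - 34.8 = 4.4


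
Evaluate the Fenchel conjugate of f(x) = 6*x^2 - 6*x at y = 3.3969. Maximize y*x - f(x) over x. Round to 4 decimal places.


f*(y) = sup_x {y*x - a*x^2 - b*x} = sup_x {(y-b)*x - a*x^2}
FOC: (y - b) - 2a*x = 0 => x* = (y - b)/(2a)
x* = (3.3969 + 6)/(2*6) = 0.7831
f*(3.3969) = (y-b)^2/(4a) = (3.3969 + 6)^2/(4*6)
= 88.3017/24 = 3.6792


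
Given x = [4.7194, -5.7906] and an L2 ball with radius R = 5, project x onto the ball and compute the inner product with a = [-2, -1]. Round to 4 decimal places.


Step 1: Compute ||x|| (intermediates to 6 decimals).
||x|| = sqrt(4.7194^2 + (-5.7906)^2) = 7.470193
Step 2: Project.
Since ||x|| > R, scale = R/||x|| = 5/7.470193 = 0.669327, proj(x) = scale * x
proj(x) = [3.158822, -3.875805]
Step 3: Dot product.
a^T * proj(x) = -2*3.158822 - 1*(-3.875805) = -2.4418


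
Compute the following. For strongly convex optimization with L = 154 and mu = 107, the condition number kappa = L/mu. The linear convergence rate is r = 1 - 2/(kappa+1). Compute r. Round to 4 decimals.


Step 1: Compute the condition number.
kappa = L/mu = 154/107 = 1.4393
Step 2: Compute the convergence rate.
r = 1 - 2/(kappa + 1) = 1 - 2*mu/(L + mu) = (L - mu)/(L + mu) = 47/261 = 0.1801


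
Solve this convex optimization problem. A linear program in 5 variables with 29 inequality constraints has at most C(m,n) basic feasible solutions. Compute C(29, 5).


Each vertex corresponds to some choice of n active constraints out of m, so the number of vertices is at most C(m, n) = m! / (n!(m-n)!).
m = 29, n = 5
Numerator: 29 * 28 * 27 * 26 * 25
Denominator: 5! = 120
C(29, 5) = 118755


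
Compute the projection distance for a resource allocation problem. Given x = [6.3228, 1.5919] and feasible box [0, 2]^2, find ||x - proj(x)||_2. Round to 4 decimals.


Project each component onto [0, 2].
clip(6.3228) = 2.0, clip(1.5919) = 1.5919
Projection = [2.0, 1.5919]
Squared diffs: [18.6866, 0.0]
Distance = sqrt(18.6866) = 4.3228


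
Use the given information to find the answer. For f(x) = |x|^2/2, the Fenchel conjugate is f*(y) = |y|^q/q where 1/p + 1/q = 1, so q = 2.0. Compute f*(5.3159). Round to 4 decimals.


The conjugate exponent q satisfies 1/p + 1/q = 1.
p = 2, so q = 2/(2 - 1) = 2.0
|y|^q = 5.3159^2.0 = 28.2588
f*(5.3159) = 28.2588 / 2.0 = 14.1294


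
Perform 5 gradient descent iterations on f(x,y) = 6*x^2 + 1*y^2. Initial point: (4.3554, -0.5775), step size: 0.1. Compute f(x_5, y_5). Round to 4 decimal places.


Gradient descent on f(x,y) = 6*x^2 + 1*y^2.
Starting point: (4.3554, -0.5775), alpha = 0.1
Step 1: grad_x = 2*6*4.3554 = 52.2648, grad_y = 2*1*-0.5775 = -1.155
  x_1 = 4.3554 - 0.1*52.2648 = -0.8711
  y_1 = -0.5775 - 0.1*-1.155 = -0.462
Step 2: grad_x = 2*6*-0.8711 = -10.453, grad_y = 2*1*-0.462 = -0.924
  x_2 = -0.8711 - 0.1*-10.453 = 0.1742
  y_2 = -0.462 - 0.1*-0.924 = -0.3696
Step 3: grad_x = 2*6*0.1742 = 2.0906, grad_y = 2*1*-0.3696 = -0.7392
  x_3 = 0.1742 - 0.1*2.0906 = -0.0348
  y_3 = -0.3696 - 0.1*-0.7392 = -0.2957
Step 4: grad_x = 2*6*-0.0348 = -0.4181, grad_y = 2*1*-0.2957 = -0.5914
  x_4 = -0.0348 - 0.1*-0.4181 = 0.007
  y_4 = -0.2957 - 0.1*-0.5914 = -0.2365
Step 5: grad_x = 2*6*0.007 = 0.0836, grad_y = 2*1*-0.2365 = -0.4731
  x_5 = 0.007 - 0.1*0.0836 = -0.0014
  y_5 = -0.2365 - 0.1*-0.4731 = -0.1892
f(-0.0014, -0.1892) = 6*(-0.0014)^2 + 1*(-0.1892)^2 = 0.0358


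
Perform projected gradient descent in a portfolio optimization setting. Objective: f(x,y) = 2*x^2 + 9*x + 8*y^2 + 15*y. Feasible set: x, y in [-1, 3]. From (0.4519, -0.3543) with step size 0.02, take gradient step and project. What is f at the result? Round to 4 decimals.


Step 1: Compute gradient at (0.4519, -0.3543).
grad_x = 2*2*0.4519 + 9 = 10.8076
grad_y = 2*8*-0.3543 + 15 = 9.3312
Step 2: Gradient step.
x_raw = 0.4519 - 0.02*10.8076 = 0.2357
y_raw = -0.3543 - 0.02*9.3312 = -0.5409
Step 3: Project onto [-1, 3].
x_proj = clip(0.2357) = 0.2357
y_proj = clip(-0.5409) = -0.5409
Step 4: Evaluate f.
f(0.2357, -0.5409) = -3.5402


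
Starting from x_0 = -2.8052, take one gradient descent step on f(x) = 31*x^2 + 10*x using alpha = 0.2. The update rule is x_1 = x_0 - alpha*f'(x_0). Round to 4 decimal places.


We compute the gradient at x_0 and apply the update.
f'(x) = 62*x + 10
f'(-2.8052) = 62*-2.8052 + 10 = -163.9224
x_1 = -2.8052 - 0.2*-163.9224 = 29.9793


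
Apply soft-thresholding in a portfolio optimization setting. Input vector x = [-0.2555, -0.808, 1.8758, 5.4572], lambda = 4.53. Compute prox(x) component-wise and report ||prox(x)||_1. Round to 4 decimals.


Soft-thresholding with lambda = 4.53:
prox(-0.2555) = sign(-0.2555)*max(|-0.2555| - 4.53, 0) = 0.0
prox(-0.808) = sign(-0.808)*max(|-0.808| - 4.53, 0) = 0.0
prox(1.8758) = sign(1.8758)*max(|1.8758| - 4.53, 0) = 0.0
prox(5.4572) = sign(5.4572)*max(|5.4572| - 4.53, 0) = 0.9272
prox(x) = [0.0, 0.0, 0.0, 0.9272]
||prox(x)||_1 = 0.0 + 0.0 + 0.0 + 0.9272 = 0.9272


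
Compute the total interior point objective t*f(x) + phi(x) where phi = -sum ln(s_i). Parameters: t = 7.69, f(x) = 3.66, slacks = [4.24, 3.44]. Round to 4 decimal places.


Step 1: Compute log-barrier.
ln values: [1.4446, 1.2355]
phi = -(1.4446 + 1.2355) = -2.68
Step 2: Compute augmented objective.
t*f(x) = 7.69*3.66 = 28.1454
Total = 28.1454 - 2.68 = 25.4654


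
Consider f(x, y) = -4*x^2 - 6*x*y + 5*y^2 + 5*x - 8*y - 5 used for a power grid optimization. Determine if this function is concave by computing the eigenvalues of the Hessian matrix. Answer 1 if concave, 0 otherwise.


The Hessian of f(x,y) = -4*x^2 - 6*x*y + 5*y^2 + 5*x - 8*y - 5 is:
H = [[-8, -6], [-6, 10]]
Trace = -8 + 10 = 2
Determinant = -8*10 - (-6)^2 = -116
Discriminant = (2)^2 - 4*-116 = 468.0
Eigenvalues: lambda_1 = -9.8167, lambda_2 = 11.8167
The function is not concave.

0


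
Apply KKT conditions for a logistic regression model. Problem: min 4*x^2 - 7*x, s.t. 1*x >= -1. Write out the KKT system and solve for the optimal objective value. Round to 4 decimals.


Step 1: Try lambda = 0 (constraint inactive).
Stationarity: 2*4*x - 7 = 0
x* = 7/(2*4) = 0.875
Check constraint: 1*0.875 = 0.875 >= -1 -- satisfied.
Step 2: Compute optimal value.
f(x*) = 4*0.875^2 - 7*0.875 = -3.0625


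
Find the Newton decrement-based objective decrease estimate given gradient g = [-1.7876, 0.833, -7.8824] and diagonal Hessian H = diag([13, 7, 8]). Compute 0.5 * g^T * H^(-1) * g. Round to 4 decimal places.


Step 1: H is diagonal, so H^(-1) * g = [-0.1375, 0.119, -0.9853].
Step 2: g^T H^(-1) g = sum_i g_i^2 / H_ii
  = (-1.7876)^2/13 + (0.833)^2/7 + (-7.8824)^2/8
  = 0.2458 + 0.0991 + 7.7665 = 8.1115
Step 3: Objective decrease = 0.5 * g^T H^(-1) g = 4.0557


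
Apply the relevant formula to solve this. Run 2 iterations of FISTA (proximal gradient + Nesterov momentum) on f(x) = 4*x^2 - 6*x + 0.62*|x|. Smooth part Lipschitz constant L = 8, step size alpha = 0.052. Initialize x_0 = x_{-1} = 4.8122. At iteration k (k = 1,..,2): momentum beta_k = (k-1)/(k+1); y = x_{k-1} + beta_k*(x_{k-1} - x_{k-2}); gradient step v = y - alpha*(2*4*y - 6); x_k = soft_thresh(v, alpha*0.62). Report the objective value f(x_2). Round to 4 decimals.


FISTA on f(x) = 4*x^2 - 6*x + 0.62*|x|
L = 8, alpha = 0.052
Iteration 1: beta = 0.0, y = 4.8122 + 0.0*(4.8122 - 4.8122) = 4.8122
  grad(y) = 32.4976, v = y - alpha*grad = 3.1223
  prox(v) = soft_thresh(3.1223, 0.0322) = 3.0901
Iteration 2: beta = 0.3333, y = 3.0901 + 0.3333*(3.0901 - 4.8122) = 2.516
  grad(y) = 14.1284, v = y - alpha*grad = 1.7814
  prox(v) = soft_thresh(1.7814, 0.0322) = 1.7491
f(x_2) = 4*1.7491^2 - 6*1.7491 + 0.62*|1.7491| = 2.8275


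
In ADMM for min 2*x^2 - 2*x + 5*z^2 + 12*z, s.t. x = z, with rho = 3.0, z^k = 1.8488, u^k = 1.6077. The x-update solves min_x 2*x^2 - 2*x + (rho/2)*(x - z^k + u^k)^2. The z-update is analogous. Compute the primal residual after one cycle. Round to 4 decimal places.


ADMM iteration with rho = 3.0, z^k = 1.8488, u^k = 1.6077
Step 1: x-update.
Minimize 2*x^2 - 2*x + (3.0/2)*(x - 1.8488 + 1.6077)^2
FOC: (2*2 + 3.0)*x = 2 + 3.0*(1.8488 - 1.6077)
x^{k+1} = 0.389
Step 2: z-update.
Minimize 5*z^2 + 12*z + (3.0/2)*(0.389 - z + 1.6077)^2
FOC: (2*5 + 3.0)*z = -12 + 3.0*(0.389 + 1.6077)
z^{k+1} = -0.4623
Step 3: u-update.
u^{k+1} = 1.6077 + 0.389 + 0.4623 = 2.459
Step 4: Primal residual = |0.389 + 0.4623| = 0.8513


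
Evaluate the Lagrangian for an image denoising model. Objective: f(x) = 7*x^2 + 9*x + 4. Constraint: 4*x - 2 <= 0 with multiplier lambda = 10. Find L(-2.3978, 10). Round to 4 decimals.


Step 1: Evaluate f(x).
f(-2.3978) = 7*(-2.3978)^2 + 9*(-2.3978) + 4 = 22.6659
Step 2: Evaluate g(x).
g(-2.3978) = 4*-2.3978 - 2 = -11.5912
Step 3: Compute Lagrangian.
L = 22.6659 + 10*-11.5912 = -93.2461


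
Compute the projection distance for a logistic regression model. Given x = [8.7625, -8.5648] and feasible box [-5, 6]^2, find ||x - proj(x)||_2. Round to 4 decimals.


Project each component onto [-5, 6].
clip(8.7625) = 6.0, clip(-8.5648) = -5.0
Projection = [6.0, -5.0]
Squared diffs: [7.6314, 12.7078]
Distance = sqrt(20.3392) = 4.5099


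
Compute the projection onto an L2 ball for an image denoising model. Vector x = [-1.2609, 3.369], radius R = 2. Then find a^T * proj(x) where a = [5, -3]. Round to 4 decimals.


Step 1: Compute ||x|| (intermediates to 6 decimals).
||x|| = sqrt((-1.2609)^2 + 3.369^2) = 3.597225
Step 2: Project.
Since ||x|| > R, scale = R/||x|| = 2/3.597225 = 0.555984, proj(x) = scale * x
proj(x) = [-0.70104, 1.87311]
Step 3: Dot product.
a^T * proj(x) = 5*(-0.70104) - 3*1.87311 = -9.1245


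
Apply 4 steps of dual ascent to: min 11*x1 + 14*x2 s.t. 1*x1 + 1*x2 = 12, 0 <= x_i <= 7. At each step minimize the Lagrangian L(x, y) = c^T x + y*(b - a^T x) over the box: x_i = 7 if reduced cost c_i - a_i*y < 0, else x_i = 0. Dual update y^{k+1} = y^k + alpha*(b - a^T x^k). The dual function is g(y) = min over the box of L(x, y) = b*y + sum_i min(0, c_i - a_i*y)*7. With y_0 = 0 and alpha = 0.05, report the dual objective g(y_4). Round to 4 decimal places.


Dual ascent for LP: min 11*x1 + 14*x2, 1*x1 + 1*x2 = 12, 0 <= x_i <= 7
Step 1: y^k = 0.0, reduced costs: (11.0, 14.0)
  x^k = (0.0, 0.0), subgradient = b - a^T x = 12.0
  y^{k+1} = 0.0 + 0.05*12.0 = 0.6
Step 2: y^k = 0.6, reduced costs: (10.4, 13.4)
  x^k = (0.0, 0.0), subgradient = b - a^T x = 12.0
  y^{k+1} = 0.6 + 0.05*12.0 = 1.2
Step 3: y^k = 1.2, reduced costs: (9.8, 12.8)
  x^k = (0.0, 0.0), subgradient = b - a^T x = 12.0
  y^{k+1} = 1.2 + 0.05*12.0 = 1.8
Step 4: y^k = 1.8, reduced costs: (9.2, 12.2)
  x^k = (0.0, 0.0), subgradient = b - a^T x = 12.0
  y^{k+1} = 1.8 + 0.05*12.0 = 2.4
Dual objective at y_4 = 2.4: reduced costs (8.6, 11.6), box minimizer x = (0.0, 0.0)
g(y_4) = b*y + (c1 - a1*y)*x1 + (c2 - a2*y)*x2 = 12*2.4 + 8.6*0.0 + 11.6*0.0 = 28.8 + 0.0 + 0.0 = 28.8


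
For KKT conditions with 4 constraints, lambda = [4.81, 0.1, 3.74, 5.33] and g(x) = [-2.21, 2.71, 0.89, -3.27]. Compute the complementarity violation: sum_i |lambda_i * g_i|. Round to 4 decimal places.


KKT complementary slackness check:
lambda_1 * g_1 = 4.81 * -2.21 = -10.6301
lambda_2 * g_2 = 0.1 * 2.71 = 0.271
lambda_3 * g_3 = 3.74 * 0.89 = 3.3286
lambda_4 * g_4 = 5.33 * -3.27 = -17.4291
Total violation = 10.6301 + 0.271 + 3.3286 + 17.4291 = 31.6588


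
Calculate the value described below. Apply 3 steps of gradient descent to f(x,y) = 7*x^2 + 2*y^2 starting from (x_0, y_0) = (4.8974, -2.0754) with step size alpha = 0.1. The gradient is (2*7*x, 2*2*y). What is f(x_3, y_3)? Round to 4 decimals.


Gradient descent on f(x,y) = 7*x^2 + 2*y^2.
Starting point: (4.8974, -2.0754), alpha = 0.1
Step 1: grad_x = 2*7*4.8974 = 68.5636, grad_y = 2*2*-2.0754 = -8.3016
  x_1 = 4.8974 - 0.1*68.5636 = -1.959
  y_1 = -2.0754 - 0.1*-8.3016 = -1.2452
Step 2: grad_x = 2*7*-1.959 = -27.4254, grad_y = 2*2*-1.2452 = -4.981
  x_2 = -1.959 - 0.1*-27.4254 = 0.7836
  y_2 = -1.2452 - 0.1*-4.981 = -0.7471
Step 3: grad_x = 2*7*0.7836 = 10.9702, grad_y = 2*2*-0.7471 = -2.9886
  x_3 = 0.7836 - 0.1*10.9702 = -0.3134
  y_3 = -0.7471 - 0.1*-2.9886 = -0.4483
f(-0.3134, -0.4483) = 7*(-0.3134)^2 + 2*(-0.4483)^2 = 1.0896


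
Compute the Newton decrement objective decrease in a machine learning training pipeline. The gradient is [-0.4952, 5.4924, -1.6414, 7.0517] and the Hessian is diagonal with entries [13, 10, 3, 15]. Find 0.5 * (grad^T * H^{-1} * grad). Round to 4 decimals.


Step 1: H is diagonal, so H^(-1) * g = [-0.0381, 0.5492, -0.5471, 0.4701].
Step 2: g^T H^(-1) g = sum_i g_i^2 / H_ii
  = (-0.4952)^2/13 + (5.4924)^2/10 + (-1.6414)^2/3 + (7.0517)^2/15
  = 0.0189 + 3.0166 + 0.8981 + 3.3151 = 7.2487
Step 3: Objective decrease = 0.5 * g^T H^(-1) g = 3.6243


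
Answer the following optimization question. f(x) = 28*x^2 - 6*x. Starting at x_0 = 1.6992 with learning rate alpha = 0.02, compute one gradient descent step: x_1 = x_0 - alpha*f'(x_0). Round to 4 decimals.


We compute the gradient at x_0 and apply the update.
f'(x) = 56*x - 6
f'(1.6992) = 56*1.6992 - 6 = 89.1552
x_1 = 1.6992 - 0.02*89.1552 = -0.0839


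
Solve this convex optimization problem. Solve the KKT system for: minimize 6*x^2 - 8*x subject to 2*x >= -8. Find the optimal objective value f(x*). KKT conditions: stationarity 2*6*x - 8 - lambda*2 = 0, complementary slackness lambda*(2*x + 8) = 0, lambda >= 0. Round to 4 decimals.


Step 1: Try lambda = 0 (constraint inactive).
Stationarity: 2*6*x - 8 = 0
x* = 8/(2*6) = 2/3 = 0.6667 (rounded; the exact value 2/3 is used below)
Check constraint: 2*0.6667 = 1.3334 >= -8 -- satisfied.
Step 2: Compute optimal value.
f(x*) = 6*(2/3)^2 - 8*(2/3) = -2.6667


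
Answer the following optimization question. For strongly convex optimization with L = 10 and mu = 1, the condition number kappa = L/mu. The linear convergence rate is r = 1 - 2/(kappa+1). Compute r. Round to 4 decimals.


Step 1: Compute the condition number.
kappa = L/mu = 10/1 = 10.0
Step 2: Compute the convergence rate.
r = 1 - 2/(kappa + 1) = 1 - 2*mu/(L + mu) = (L - mu)/(L + mu) = 9/11 = 0.8182


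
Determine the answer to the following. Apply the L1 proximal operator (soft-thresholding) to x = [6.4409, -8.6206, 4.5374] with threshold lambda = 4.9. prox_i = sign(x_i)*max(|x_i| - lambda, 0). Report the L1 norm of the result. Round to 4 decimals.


Soft-thresholding with lambda = 4.9:
prox(6.4409) = sign(6.4409)*max(|6.4409| - 4.9, 0) = 1.5409
prox(-8.6206) = sign(-8.6206)*max(|-8.6206| - 4.9, 0) = -3.7206
prox(4.5374) = sign(4.5374)*max(|4.5374| - 4.9, 0) = 0.0
prox(x) = [1.5409, -3.7206, 0.0]
||prox(x)||_1 = 1.5409 + 3.7206 + 0.0 = 5.2615


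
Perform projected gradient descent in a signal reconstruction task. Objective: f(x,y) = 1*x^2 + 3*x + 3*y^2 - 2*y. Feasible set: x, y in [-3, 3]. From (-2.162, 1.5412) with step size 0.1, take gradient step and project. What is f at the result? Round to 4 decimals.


Step 1: Compute gradient at (-2.162, 1.5412).
grad_x = 2*1*-2.162 + 3 = -1.324
grad_y = 2*3*1.5412 - 2 = 7.2472
Step 2: Gradient step.
x_raw = -2.162 - 0.1*-1.324 = -2.0296
y_raw = 1.5412 - 0.1*7.2472 = 0.8165
Step 3: Project onto [-3, 3].
x_proj = clip(-2.0296) = -2.0296
y_proj = clip(0.8165) = 0.8165
Step 4: Evaluate f.
f(-2.0296, 0.8165) = -1.6026


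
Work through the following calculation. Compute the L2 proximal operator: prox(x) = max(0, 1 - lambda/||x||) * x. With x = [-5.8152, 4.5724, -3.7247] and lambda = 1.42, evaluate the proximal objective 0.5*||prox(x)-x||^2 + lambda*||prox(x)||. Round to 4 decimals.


Step 1: Compute ||x||.
||x|| = 8.2823
Step 2: Compute scaling factor.
scale = max(0, 1 - 1.42/8.2823) = 0.8286
Step 3: prox(x) = [-4.8182, 3.7885, -3.0861]
||prox(x)|| = 6.8623
Step 4: Proximal objective.
0.5*||prox-x||^2 = 1.0082
lambda*||prox|| = 9.7445
Total = 10.7527


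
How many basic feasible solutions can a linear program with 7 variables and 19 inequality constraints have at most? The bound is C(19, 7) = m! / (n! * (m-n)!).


Each vertex corresponds to some choice of n active constraints out of m, so the number of vertices is at most C(m, n) = m! / (n!(m-n)!).
m = 19, n = 7
Numerator: 19 * 18 * 17 * 16 * 15 * 14 * 13
Denominator: 7! = 5040
C(19, 7) = 50388


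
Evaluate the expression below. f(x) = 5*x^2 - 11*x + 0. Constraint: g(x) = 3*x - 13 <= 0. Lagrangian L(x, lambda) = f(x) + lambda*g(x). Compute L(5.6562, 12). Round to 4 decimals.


Step 1: Evaluate f(x).
f(5.6562) = 5*5.6562^2 - 11*5.6562 + 0 = 97.7448
Step 2: Evaluate g(x).
g(5.6562) = 3*5.6562 - 13 = 3.9686
Step 3: Compute Lagrangian.
L = 97.7448 + 12*3.9686 = 145.368


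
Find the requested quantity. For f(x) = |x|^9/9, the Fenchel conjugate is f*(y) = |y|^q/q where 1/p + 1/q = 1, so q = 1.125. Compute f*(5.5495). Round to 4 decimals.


The conjugate exponent q satisfies 1/p + 1/q = 1.
p = 9, so q = 9/(9 - 1) = 1.125
|y|^q = 5.5495^1.125 = 6.8752
f*(5.5495) = 6.8752 / 1.125 = 6.1113


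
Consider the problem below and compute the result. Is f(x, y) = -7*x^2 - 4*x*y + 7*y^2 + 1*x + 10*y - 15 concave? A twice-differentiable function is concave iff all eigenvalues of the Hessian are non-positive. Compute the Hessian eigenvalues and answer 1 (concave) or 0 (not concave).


The Hessian of f(x,y) = -7*x^2 - 4*x*y + 7*y^2 + 1*x + 10*y - 15 is:
H = [[-14, -4], [-4, 14]]
Trace = -14 + 14 = 0
Determinant = -14*14 - (-4)^2 = -212
Discriminant = (0)^2 - 4*-212 = 848.0
Eigenvalues: lambda_1 = -14.5602, lambda_2 = 14.5602
The function is not concave.

0


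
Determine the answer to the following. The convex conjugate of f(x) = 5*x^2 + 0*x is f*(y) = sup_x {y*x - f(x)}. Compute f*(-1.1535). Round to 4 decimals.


f*(y) = sup_x {y*x - a*x^2 - b*x} = sup_x {(y-b)*x - a*x^2}
FOC: (y - b) - 2a*x = 0 => x* = (y - b)/(2a)
x* = (-1.1535 - 0)/(2*5) = -0.1154
f*(-1.1535) = (y-b)^2/(4a) = (-1.1535 - 0)^2/(4*5)
= 1.3306/20 = 0.0665


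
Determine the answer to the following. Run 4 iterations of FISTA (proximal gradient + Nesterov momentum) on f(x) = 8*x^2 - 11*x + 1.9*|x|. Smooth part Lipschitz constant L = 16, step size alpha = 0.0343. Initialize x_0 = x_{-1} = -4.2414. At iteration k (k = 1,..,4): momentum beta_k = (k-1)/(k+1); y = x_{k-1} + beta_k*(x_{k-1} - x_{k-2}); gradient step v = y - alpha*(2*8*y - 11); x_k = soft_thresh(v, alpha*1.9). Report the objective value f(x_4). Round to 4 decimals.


FISTA on f(x) = 8*x^2 - 11*x + 1.9*|x|
L = 16, alpha = 0.0343
Iteration 1: beta = 0.0, y = -4.2414 + 0.0*(-4.2414 + 4.2414) = -4.2414
  grad(y) = -78.8624, v = y - alpha*grad = -1.5364
  prox(v) = soft_thresh(-1.5364, 0.0652) = -1.4712
Iteration 2: beta = 0.3333, y = -1.4712 + 0.3333*(-1.4712 + 4.2414) = -0.5479
  grad(y) = -19.7659, v = y - alpha*grad = 0.1301
  prox(v) = soft_thresh(0.1301, 0.0652) = 0.0649
Iteration 3: beta = 0.5, y = 0.0649 + 0.5*(0.0649 + 1.4712) = 0.833
  grad(y) = 2.3284, v = y - alpha*grad = 0.7532
  prox(v) = soft_thresh(0.7532, 0.0652) = 0.688
Iteration 4: beta = 0.6, y = 0.688 + 0.6*(0.688 - 0.0649) = 1.0618
  grad(y) = 5.9892, v = y - alpha*grad = 0.8564
  prox(v) = soft_thresh(0.8564, 0.0652) = 0.7912
f(x_4) = 8*0.7912^2 - 11*0.7912 + 1.9*|0.7912| = -2.1918


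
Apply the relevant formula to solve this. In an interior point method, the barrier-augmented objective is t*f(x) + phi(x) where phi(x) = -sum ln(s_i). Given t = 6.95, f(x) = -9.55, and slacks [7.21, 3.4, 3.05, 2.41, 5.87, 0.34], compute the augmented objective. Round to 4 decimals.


Step 1: Compute log-barrier.
ln values: [1.9755, 1.2238, 1.1151, 0.8796, 1.7699, -1.0788]
phi = -(1.9755 + 1.2238 + 1.1151 + 0.8796 + 1.7699 - 1.0788) = -5.8851
Step 2: Compute augmented objective.
t*f(x) = 6.95*-9.55 = -66.3725
Total = -66.3725 - 5.8851 = -72.2576


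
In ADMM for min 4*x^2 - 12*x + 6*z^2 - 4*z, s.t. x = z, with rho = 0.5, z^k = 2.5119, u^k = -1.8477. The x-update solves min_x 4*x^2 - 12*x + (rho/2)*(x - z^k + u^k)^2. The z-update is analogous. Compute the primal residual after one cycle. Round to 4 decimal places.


ADMM iteration with rho = 0.5, z^k = 2.5119, u^k = -1.8477
Step 1: x-update.
Minimize 4*x^2 - 12*x + (0.5/2)*(x - 2.5119 - 1.8477)^2
FOC: (2*4 + 0.5)*x = 12 + 0.5*(2.5119 + 1.8477)
x^{k+1} = 1.6682
Step 2: z-update.
Minimize 6*z^2 - 4*z + (0.5/2)*(1.6682 - z - 1.8477)^2
FOC: (2*6 + 0.5)*z = 4 + 0.5*(1.6682 - 1.8477)
z^{k+1} = 0.3128
Step 3: u-update.
u^{k+1} = -1.8477 + 1.6682 - 0.3128 = -0.4923
Step 4: Primal residual = |1.6682 - 0.3128| = 1.3554


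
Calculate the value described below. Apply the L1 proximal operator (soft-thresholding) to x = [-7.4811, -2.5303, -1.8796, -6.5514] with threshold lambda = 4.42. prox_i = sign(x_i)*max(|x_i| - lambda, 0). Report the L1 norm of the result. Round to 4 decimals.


Soft-thresholding with lambda = 4.42:
prox(-7.4811) = sign(-7.4811)*max(|-7.4811| - 4.42, 0) = -3.0611
prox(-2.5303) = sign(-2.5303)*max(|-2.5303| - 4.42, 0) = 0.0
prox(-1.8796) = sign(-1.8796)*max(|-1.8796| - 4.42, 0) = 0.0
prox(-6.5514) = sign(-6.5514)*max(|-6.5514| - 4.42, 0) = -2.1314
prox(x) = [-3.0611, 0.0, 0.0, -2.1314]
||prox(x)||_1 = 3.0611 + 0.0 + 0.0 + 2.1314 = 5.1925


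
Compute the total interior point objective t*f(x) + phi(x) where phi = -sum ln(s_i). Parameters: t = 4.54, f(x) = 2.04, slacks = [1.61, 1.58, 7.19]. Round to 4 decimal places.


Step 1: Compute log-barrier.
ln values: [0.4762, 0.4574, 1.9727]
phi = -(0.4762 + 0.4574 + 1.9727) = -2.9064
Step 2: Compute augmented objective.
t*f(x) = 4.54*2.04 = 9.2616
Total = 9.2616 - 2.9064 = 6.3552


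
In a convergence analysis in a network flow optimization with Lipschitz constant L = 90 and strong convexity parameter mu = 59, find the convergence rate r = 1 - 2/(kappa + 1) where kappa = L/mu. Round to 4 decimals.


Step 1: Compute the condition number.
kappa = L/mu = 90/59 = 1.5254
Step 2: Compute the convergence rate.
r = 1 - 2/(kappa + 1) = 1 - 2*mu/(L + mu) = (L - mu)/(L + mu) = 31/149 = 0.2081


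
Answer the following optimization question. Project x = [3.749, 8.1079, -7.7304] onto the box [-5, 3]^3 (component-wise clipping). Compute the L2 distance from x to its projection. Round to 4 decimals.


Project each component onto [-5, 3].
clip(3.749) = 3.0, clip(8.1079) = 3.0, clip(-7.7304) = -5.0
Projection = [3.0, 3.0, -5.0]
Squared diffs: [0.561, 26.0906, 7.4551]
Distance = sqrt(34.1067) = 5.8401


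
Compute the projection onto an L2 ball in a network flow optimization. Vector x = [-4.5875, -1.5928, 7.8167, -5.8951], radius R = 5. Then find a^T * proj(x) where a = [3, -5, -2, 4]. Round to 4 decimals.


Step 1: Compute ||x|| (intermediates to 6 decimals).
||x|| = sqrt((-4.5875)^2 + (-1.5928)^2 + 7.8167^2 + (-5.8951)^2) = 10.92864
Step 2: Project.
Since ||x|| > R, scale = R/||x|| = 5/10.92864 = 0.457513, proj(x) = scale * x
proj(x) = [-2.098841, -0.728727, 3.576242, -2.697085]
Step 3: Dot product.
a^T * proj(x) = 3*(-2.098841) - 5*(-0.728727) - 2*3.576242 + 4*(-2.697085) = -20.5937


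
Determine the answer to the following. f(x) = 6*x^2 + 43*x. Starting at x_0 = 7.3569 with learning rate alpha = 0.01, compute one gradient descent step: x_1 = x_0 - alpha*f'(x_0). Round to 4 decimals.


We compute the gradient at x_0 and apply the update.
f'(x) = 12*x + 43
f'(7.3569) = 12*7.3569 + 43 = 131.2828
x_1 = 7.3569 - 0.01*131.2828 = 6.0441


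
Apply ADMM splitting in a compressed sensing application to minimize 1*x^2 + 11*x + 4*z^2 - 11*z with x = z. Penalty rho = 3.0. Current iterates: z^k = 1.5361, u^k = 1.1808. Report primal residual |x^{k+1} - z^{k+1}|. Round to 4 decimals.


ADMM iteration with rho = 3.0, z^k = 1.5361, u^k = 1.1808
Step 1: x-update.
Minimize 1*x^2 + 11*x + (3.0/2)*(x - 1.5361 + 1.1808)^2
FOC: (2*1 + 3.0)*x = -11 + 3.0*(1.5361 - 1.1808)
x^{k+1} = -1.9868
Step 2: z-update.
Minimize 4*z^2 - 11*z + (3.0/2)*(-1.9868 - z + 1.1808)^2
FOC: (2*4 + 3.0)*z = 11 + 3.0*(-1.9868 + 1.1808)
z^{k+1} = 0.7802
Step 3: u-update.
u^{k+1} = 1.1808 - 1.9868 - 0.7802 = -1.5862
Step 4: Primal residual = |-1.9868 - 0.7802| = 2.767


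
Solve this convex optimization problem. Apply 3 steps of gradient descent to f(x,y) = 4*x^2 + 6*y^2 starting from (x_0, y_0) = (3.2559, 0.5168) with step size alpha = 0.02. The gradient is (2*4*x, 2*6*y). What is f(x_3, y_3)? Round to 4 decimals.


Gradient descent on f(x,y) = 4*x^2 + 6*y^2.
Starting point: (3.2559, 0.5168), alpha = 0.02
Step 1: grad_x = 2*4*3.2559 = 26.0472, grad_y = 2*6*0.5168 = 6.2016
  x_1 = 3.2559 - 0.02*26.0472 = 2.735
  y_1 = 0.5168 - 0.02*6.2016 = 0.3928
Step 2: grad_x = 2*4*2.735 = 21.8796, grad_y = 2*6*0.3928 = 4.7132
  x_2 = 2.735 - 0.02*21.8796 = 2.2974
  y_2 = 0.3928 - 0.02*4.7132 = 0.2985
Step 3: grad_x = 2*4*2.2974 = 18.3789, grad_y = 2*6*0.2985 = 3.582
  x_3 = 2.2974 - 0.02*18.3789 = 1.9298
  y_3 = 0.2985 - 0.02*3.582 = 0.2269
f(1.9298, 0.2269) = 4*1.9298^2 + 6*0.2269^2 = 15.2051


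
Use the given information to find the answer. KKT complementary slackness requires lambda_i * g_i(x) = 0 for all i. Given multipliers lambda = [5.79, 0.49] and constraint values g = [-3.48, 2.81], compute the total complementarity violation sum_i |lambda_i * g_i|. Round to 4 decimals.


KKT complementary slackness check:
lambda_1 * g_1 = 5.79 * -3.48 = -20.1492
lambda_2 * g_2 = 0.49 * 2.81 = 1.3769
Total violation = 20.1492 + 1.3769 = 21.5261


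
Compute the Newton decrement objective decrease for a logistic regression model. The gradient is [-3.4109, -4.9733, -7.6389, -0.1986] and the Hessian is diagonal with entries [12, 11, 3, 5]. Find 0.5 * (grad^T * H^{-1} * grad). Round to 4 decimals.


Step 1: H is diagonal, so H^(-1) * g = [-0.2842, -0.4521, -2.5463, -0.0397].
Step 2: g^T H^(-1) g = sum_i g_i^2 / H_ii
  = (-3.4109)^2/12 + (-4.9733)^2/11 + (-7.6389)^2/3 + (-0.1986)^2/5
  = 0.9695 + 2.2485 + 19.4509 + 0.0079 = 22.6769
Step 3: Objective decrease = 0.5 * g^T H^(-1) g = 11.3384


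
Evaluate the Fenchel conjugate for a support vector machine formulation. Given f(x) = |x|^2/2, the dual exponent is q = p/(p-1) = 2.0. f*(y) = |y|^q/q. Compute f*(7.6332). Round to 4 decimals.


The conjugate exponent q satisfies 1/p + 1/q = 1.
p = 2, so q = 2/(2 - 1) = 2.0
|y|^q = 7.6332^2.0 = 58.2657
f*(7.6332) = 58.2657 / 2.0 = 29.1329


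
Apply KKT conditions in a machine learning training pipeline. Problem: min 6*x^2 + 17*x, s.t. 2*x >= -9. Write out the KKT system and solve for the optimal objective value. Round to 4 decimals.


Step 1: Try lambda = 0 (constraint inactive).
Stationarity: 2*6*x + 17 = 0
x* = -17/(2*6) = -17/12 = -1.4167 (rounded; the exact value -17/12 is used below)
Check constraint: 2*-1.4167 = -2.8334 >= -9 -- satisfied.
Step 2: Compute optimal value.
f(x*) = 6*(-17/12)^2 + 17*(-17/12) = -12.0417


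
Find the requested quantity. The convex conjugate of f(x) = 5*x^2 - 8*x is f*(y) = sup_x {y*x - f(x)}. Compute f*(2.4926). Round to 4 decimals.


f*(y) = sup_x {y*x - a*x^2 - b*x} = sup_x {(y-b)*x - a*x^2}
FOC: (y - b) - 2a*x = 0 => x* = (y - b)/(2a)
x* = (2.4926 + 8)/(2*5) = 1.0493
f*(2.4926) = (y-b)^2/(4a) = (2.4926 + 8)^2/(4*5)
= 110.0947/20 = 5.5047
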